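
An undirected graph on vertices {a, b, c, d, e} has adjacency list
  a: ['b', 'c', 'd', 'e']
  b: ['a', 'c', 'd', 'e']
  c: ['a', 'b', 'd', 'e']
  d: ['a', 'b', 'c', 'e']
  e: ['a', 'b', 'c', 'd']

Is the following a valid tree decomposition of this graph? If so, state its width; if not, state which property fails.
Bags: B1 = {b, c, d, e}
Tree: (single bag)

A tree decomposition must satisfy three properties: every vertex lies in some bag; for every edge, both endpoints lie together in some bag; and for every vertex, the bags containing it form a connected subtree. Here vertex a appears in no bag, so the decomposition is invalid.

No — vertex a appears in no bag.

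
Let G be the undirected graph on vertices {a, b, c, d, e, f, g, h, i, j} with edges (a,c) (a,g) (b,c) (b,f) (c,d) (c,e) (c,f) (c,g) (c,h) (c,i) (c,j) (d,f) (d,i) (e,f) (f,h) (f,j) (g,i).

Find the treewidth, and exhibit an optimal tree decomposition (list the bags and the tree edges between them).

Treewidth 2.
One such decomposition:
Bags: B1 = {c, d, f}  B2 = {b, c, f}  B3 = {c, f, h}  B4 = {c, e, f}  B5 = {c, d, i}  B6 = {c, f, j}  B7 = {c, g, i}  B8 = {a, c, g}
Tree: B1–B2, B1–B3, B3–B4, B1–B5, B4–B6, B5–B7, B7–B8

Each bag holds 3 vertices, so the decomposition has width 2, which upper-bounds the treewidth. For the lower bound, the 3 vertices {a, c, g} are pairwise adjacent, and any tree decomposition puts a clique entirely inside one bag — forcing width ≥ 2. Therefore the treewidth is 2.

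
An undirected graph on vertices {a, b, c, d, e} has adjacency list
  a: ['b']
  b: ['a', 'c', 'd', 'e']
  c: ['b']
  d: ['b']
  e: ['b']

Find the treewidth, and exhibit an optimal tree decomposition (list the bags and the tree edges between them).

Each bag holds 2 vertices, so the decomposition has width 1, which upper-bounds the treewidth. G has an edge, so its treewidth is at least 1. Combining the bounds, tw(G) = 1.

Treewidth 1.
Bags: B1 = {b, e}  B2 = {b, d}  B3 = {a, b}  B4 = {b, c}
Tree: B1–B2, B2–B3, B2–B4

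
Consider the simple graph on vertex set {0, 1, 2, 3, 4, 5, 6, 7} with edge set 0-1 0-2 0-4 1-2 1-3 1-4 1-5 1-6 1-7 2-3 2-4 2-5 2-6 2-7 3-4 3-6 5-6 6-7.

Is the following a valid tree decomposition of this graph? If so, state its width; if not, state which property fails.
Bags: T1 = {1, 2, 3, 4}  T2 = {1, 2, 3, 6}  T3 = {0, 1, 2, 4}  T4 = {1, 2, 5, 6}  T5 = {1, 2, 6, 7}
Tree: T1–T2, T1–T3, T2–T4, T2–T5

Yes; width 3.

Vertex coverage: the bags together contain {0, 1, 2, 3, 4, 5, 6, 7}, the full vertex set. Edge coverage: each edge of G has both endpoints in at least one bag. Running intersection: for every vertex, the bags containing it form a connected subtree. All three properties hold, so this is a valid tree decomposition of width max|bag| − 1 = 3, and hence tw(G) ≤ 3.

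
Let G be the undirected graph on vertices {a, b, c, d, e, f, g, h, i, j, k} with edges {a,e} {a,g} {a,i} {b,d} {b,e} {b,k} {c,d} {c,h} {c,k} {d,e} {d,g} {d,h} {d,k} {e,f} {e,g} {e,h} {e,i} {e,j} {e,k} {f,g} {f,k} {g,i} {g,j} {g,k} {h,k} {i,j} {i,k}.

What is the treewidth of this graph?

3

A width-3 tree decomposition is:
Bags: B1 = {e, g, i, k}  B2 = {d, e, g, k}  B3 = {a, e, g, i}  B4 = {e, g, i, j}  B5 = {e, f, g, k}  B6 = {d, e, h, k}  B7 = {b, d, e, k}  B8 = {c, d, h, k}
Tree: B1–B2, B1–B3, B3–B4, B2–B5, B2–B6, B2–B7, B6–B8
The largest bag has 4 vertices, giving width 3; this decomposition certifies tw(G) ≤ 3. On the other hand G contains the 4-clique {e, g, i, j}. A clique must lie in a single bag of any decomposition, so no decomposition can have width below 3. Therefore the treewidth is 3.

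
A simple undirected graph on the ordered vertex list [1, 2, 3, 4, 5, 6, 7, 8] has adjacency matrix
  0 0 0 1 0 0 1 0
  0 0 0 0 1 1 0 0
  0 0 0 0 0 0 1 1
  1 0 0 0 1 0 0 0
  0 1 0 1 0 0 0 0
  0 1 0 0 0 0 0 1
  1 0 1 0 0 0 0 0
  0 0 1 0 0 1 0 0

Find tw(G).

A width-2 tree decomposition is:
Bags: B1 = {1, 4, 5}  B2 = {1, 5, 7}  B3 = {3, 5, 7}  B4 = {3, 5, 8}  B5 = {5, 6, 8}  B6 = {2, 5, 6}
Tree: B1–B2, B2–B3, B3–B4, B4–B5, B5–B6
Every bag has size at most 3, so the width is 3 − 1 = 2 and tw(G) ≤ 2. Since 5–4–1–7–3–8–6–2–5 is a cycle in G, G is not acyclic. Forests are exactly the graphs of treewidth ≤ 1, so tw(G) ≥ 2. Therefore the treewidth is 2.

2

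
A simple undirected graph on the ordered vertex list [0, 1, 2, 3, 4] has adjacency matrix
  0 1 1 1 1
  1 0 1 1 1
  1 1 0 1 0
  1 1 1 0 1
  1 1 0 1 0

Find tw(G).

3

A width-3 tree decomposition is:
Bags: B1 = {0, 1, 3, 4}  B2 = {0, 1, 2, 3}
Tree: B1–B2
Every bag has size at most 4, so the width is 4 − 1 = 3 and tw(G) ≤ 3. Conversely, {0, 1, 2, 3} is a clique of size 4, and the vertices of any clique must share a bag in every tree decomposition; so some bag has ≥ 4 vertices and tw(G) ≥ 3. Combining the bounds, tw(G) = 3.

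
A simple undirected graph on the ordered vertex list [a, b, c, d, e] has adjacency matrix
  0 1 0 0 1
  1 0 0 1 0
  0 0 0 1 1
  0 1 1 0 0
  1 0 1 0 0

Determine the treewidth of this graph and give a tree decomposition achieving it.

Every bag has size at most 3, so the width is 3 − 1 = 2 and tw(G) ≤ 2. For the lower bound, G contains the cycle b–a–e–c–d–b, so G is not a forest; only forests have treewidth ≤ 1, hence tw(G) ≥ 2. Therefore the treewidth is 2.

Treewidth 2.
One such decomposition:
Bags: B1 = {a, b, e}  B2 = {b, c, e}  B3 = {b, c, d}
Tree: B1–B2, B2–B3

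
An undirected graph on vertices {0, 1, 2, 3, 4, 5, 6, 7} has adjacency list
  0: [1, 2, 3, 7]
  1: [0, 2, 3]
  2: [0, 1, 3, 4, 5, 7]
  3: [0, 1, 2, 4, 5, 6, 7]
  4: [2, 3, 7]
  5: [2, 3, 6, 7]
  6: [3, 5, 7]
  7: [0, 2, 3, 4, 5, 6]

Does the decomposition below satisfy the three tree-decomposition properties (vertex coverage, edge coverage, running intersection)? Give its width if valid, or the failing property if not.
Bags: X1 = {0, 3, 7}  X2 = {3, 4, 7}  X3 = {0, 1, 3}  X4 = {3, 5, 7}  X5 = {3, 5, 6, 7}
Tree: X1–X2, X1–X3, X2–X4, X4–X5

No — vertex 2 appears in no bag.

A tree decomposition must satisfy three properties: every vertex lies in some bag; for every edge, both endpoints lie together in some bag; and for every vertex, the bags containing it form a connected subtree. Here vertex 2 appears in no bag, so the decomposition is invalid.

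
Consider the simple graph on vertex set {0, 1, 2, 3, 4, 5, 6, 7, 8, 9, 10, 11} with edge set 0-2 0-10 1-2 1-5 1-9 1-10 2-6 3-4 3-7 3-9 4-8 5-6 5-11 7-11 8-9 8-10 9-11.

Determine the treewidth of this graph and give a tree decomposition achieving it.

Treewidth 3.
Bags: B1 = {0, 2, 6, 10}  B2 = {1, 2, 6, 10}  B3 = {1, 5, 6, 10}  B4 = {1, 5, 8, 10}  B5 = {1, 5, 8, 9}  B6 = {5, 8, 9, 11}  B7 = {4, 8, 9, 11}  B8 = {3, 4, 9, 11}  B9 = {3, 4, 7, 11}
Tree: B1–B2, B2–B3, B3–B4, B4–B5, B5–B6, B6–B7, B7–B8, B8–B9

The largest bag has 4 vertices, giving width 3; this decomposition certifies tw(G) ≤ 3. For the lower bound: the 4 vertex sets {0,2,6}, {10}, {1}, {5,8,9,11} are disjoint, each induces a connected subgraph, and every pair is joined by at least one edge of G. Contracting each set to a single vertex therefore yields K_{4} as a minor, and since treewidth is minor-monotone, tw(G) ≥ tw(K_{4}) = 3. The upper and lower bounds meet at 3, so that is the treewidth.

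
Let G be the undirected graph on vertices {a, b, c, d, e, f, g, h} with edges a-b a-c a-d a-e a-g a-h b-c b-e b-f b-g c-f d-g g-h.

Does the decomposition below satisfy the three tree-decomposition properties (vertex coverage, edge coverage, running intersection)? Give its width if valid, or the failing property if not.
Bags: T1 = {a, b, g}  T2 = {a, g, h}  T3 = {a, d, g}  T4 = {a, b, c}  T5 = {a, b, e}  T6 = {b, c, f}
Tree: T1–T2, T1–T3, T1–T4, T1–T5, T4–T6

Yes; width 2.

Every vertex of G appears in some bag (union = {a, b, c, d, e, f, g, h}); every edge is covered by a bag; and for each vertex v the set of bags containing v is connected in the bag tree. The decomposition is therefore valid. The largest bag has 3 vertices, so the width is 2.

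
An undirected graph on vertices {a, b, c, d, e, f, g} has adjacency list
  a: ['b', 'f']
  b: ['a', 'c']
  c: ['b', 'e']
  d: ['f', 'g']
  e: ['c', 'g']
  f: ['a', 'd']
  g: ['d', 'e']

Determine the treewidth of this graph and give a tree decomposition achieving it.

Treewidth 2.
One optimal decomposition is:
Bags: B1 = {a, d, f}  B2 = {a, b, d}  B3 = {b, c, d}  B4 = {c, d, e}  B5 = {d, e, g}
Tree: B1–B2, B2–B3, B3–B4, B4–B5

Every bag has size at most 3, so the width is 3 − 1 = 2 and tw(G) ≤ 2. The edges d–f–a–b–c–e–g–d form a cycle, so G is not a tree and its treewidth is at least 2. Combining the bounds, tw(G) = 2.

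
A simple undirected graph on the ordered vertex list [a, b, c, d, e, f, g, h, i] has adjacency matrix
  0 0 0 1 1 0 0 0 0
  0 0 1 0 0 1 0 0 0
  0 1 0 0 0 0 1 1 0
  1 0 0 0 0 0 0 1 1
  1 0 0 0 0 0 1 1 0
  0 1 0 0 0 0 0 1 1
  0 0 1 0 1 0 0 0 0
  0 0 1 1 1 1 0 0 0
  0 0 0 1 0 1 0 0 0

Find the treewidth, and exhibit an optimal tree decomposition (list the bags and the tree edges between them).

Every bag has size at most 4, so the width is 4 − 1 = 3 and tw(G) ≤ 3. For the lower bound: the 4 vertex sets {b,f,i}, {c}, {h}, {a,d,e,g} are disjoint, each induces a connected subgraph, and every pair is joined by at least one edge of G. Contracting each set to a single vertex therefore yields K_{4} as a minor, and since treewidth is minor-monotone, tw(G) ≥ tw(K_{4}) = 3. Hence tw(G) = 3 exactly.

Treewidth 3.
One optimal decomposition is:
Bags: B1 = {b, c, f, i}  B2 = {c, f, h, i}  B3 = {c, d, h, i}  B4 = {c, d, g, h}  B5 = {d, e, g, h}  B6 = {a, d, e, g}
Tree: B1–B2, B2–B3, B3–B4, B4–B5, B5–B6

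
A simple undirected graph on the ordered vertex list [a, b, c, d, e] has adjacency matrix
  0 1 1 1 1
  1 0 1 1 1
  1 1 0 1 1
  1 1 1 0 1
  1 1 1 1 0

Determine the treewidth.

A width-4 tree decomposition is:
Bags: B1 = {a, b, c, d, e}
Tree: (single bag)
With just one bag of size 5, the width is 5 − 1 = 4, so tw(G) ≤ 4. For the lower bound, the 5 vertices {a, b, c, d, e} are pairwise adjacent, and any tree decomposition puts a clique entirely inside one bag — forcing width ≥ 4. Therefore the treewidth is 4.

4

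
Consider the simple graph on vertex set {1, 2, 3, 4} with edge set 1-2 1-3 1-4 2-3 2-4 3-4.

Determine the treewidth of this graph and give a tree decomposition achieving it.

A single bag containing all 4 vertices is trivially a valid decomposition of width 3. For the lower bound, the 4 vertices {1, 2, 3, 4} are pairwise adjacent, and any tree decomposition puts a clique entirely inside one bag — forcing width ≥ 3. Therefore the treewidth is 3.

Treewidth 3.
One such decomposition:
Bags: B1 = {1, 2, 3, 4}
Tree: (single bag)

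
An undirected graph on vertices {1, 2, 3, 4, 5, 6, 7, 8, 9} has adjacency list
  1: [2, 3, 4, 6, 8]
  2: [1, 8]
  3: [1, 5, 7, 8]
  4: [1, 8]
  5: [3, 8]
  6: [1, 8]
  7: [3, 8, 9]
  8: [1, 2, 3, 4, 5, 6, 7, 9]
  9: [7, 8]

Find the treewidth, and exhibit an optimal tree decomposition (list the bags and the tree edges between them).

Every bag has size at most 3, so the width is 3 − 1 = 2 and tw(G) ≤ 2. Conversely, {1, 2, 8} is a clique of size 3, and the vertices of any clique must share a bag in every tree decomposition; so some bag has ≥ 3 vertices and tw(G) ≥ 2. Therefore the treewidth is 2.

Treewidth 2.
One such decomposition:
Bags: B1 = {1, 2, 8}  B2 = {1, 3, 8}  B3 = {3, 7, 8}  B4 = {1, 4, 8}  B5 = {1, 6, 8}  B6 = {3, 5, 8}  B7 = {7, 8, 9}
Tree: B1–B2, B2–B3, B2–B4, B1–B5, B2–B6, B3–B7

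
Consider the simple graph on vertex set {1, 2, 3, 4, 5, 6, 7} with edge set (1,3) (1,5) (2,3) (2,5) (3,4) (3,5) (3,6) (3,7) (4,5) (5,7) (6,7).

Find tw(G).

A width-2 tree decomposition is:
Bags: B1 = {3, 5, 7}  B2 = {3, 6, 7}  B3 = {2, 3, 5}  B4 = {1, 3, 5}  B5 = {3, 4, 5}
Tree: B1–B2, B1–B3, B3–B4, B4–B5
Every bag has size at most 3, so the width is 3 − 1 = 2 and tw(G) ≤ 2. For the lower bound, the 3 vertices {1, 3, 5} are pairwise adjacent, and any tree decomposition puts a clique entirely inside one bag — forcing width ≥ 2. Therefore the treewidth is 2.

2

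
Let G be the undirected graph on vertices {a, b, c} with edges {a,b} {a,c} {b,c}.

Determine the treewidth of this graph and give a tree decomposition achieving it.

Treewidth 2.
One such decomposition:
Bags: B1 = {a, b, c}
Tree: (single bag)

With just one bag of size 3, the width is 3 − 1 = 2, so tw(G) ≤ 2. On the other hand G contains the 3-clique {a, b, c}. A clique must lie in a single bag of any decomposition, so no decomposition can have width below 2. The upper and lower bounds meet at 2, so that is the treewidth.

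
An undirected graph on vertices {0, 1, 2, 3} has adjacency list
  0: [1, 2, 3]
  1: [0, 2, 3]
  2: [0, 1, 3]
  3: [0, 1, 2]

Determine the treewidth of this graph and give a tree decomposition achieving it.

With just one bag of size 4, the width is 4 − 1 = 3, so tw(G) ≤ 3. On the other hand G contains the 4-clique {0, 1, 2, 3}. A clique must lie in a single bag of any decomposition, so no decomposition can have width below 3. Combining the bounds, tw(G) = 3.

Treewidth 3.
One such decomposition:
Bags: B1 = {0, 1, 2, 3}
Tree: (single bag)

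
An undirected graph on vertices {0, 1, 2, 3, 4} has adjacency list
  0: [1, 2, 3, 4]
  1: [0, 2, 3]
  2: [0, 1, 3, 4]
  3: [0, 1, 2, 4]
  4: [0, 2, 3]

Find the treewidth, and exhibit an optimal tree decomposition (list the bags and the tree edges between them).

Treewidth 3.
Bags: B1 = {0, 1, 2, 3}  B2 = {0, 2, 3, 4}
Tree: B1–B2

Each bag holds 4 vertices, so the decomposition has width 3, which upper-bounds the treewidth. Conversely, {0, 1, 2, 3} is a clique of size 4, and the vertices of any clique must share a bag in every tree decomposition; so some bag has ≥ 4 vertices and tw(G) ≥ 3. Therefore the treewidth is 3.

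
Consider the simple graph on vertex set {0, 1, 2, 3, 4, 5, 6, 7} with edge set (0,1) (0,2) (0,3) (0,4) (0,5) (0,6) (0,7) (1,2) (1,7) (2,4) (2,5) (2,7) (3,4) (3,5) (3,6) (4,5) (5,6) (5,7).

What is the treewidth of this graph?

3

A width-3 tree decomposition is:
Bags: B1 = {0, 2, 5, 7}  B2 = {0, 2, 4, 5}  B3 = {0, 3, 4, 5}  B4 = {0, 3, 5, 6}  B5 = {0, 1, 2, 7}
Tree: B1–B2, B2–B3, B3–B4, B1–B5
Every bag has size at most 4, so the width is 4 − 1 = 3 and tw(G) ≤ 3. Conversely, {0, 1, 2, 7} is a clique of size 4, and the vertices of any clique must share a bag in every tree decomposition; so some bag has ≥ 4 vertices and tw(G) ≥ 3. Therefore the treewidth is 3.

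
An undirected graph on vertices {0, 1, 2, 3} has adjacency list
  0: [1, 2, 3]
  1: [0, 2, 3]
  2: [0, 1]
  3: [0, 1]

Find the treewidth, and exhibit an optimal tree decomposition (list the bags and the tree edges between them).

Treewidth 2.
One such decomposition:
Bags: B1 = {0, 1, 3}  B2 = {0, 1, 2}
Tree: B1–B2

The largest bag has 3 vertices, giving width 2; this decomposition certifies tw(G) ≤ 2. On the other hand G contains the 3-clique {0, 1, 2}. A clique must lie in a single bag of any decomposition, so no decomposition can have width below 2. Hence tw(G) = 2 exactly.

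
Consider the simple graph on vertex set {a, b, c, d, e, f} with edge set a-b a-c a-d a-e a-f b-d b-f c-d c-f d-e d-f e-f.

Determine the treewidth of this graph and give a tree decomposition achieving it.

Treewidth 3.
One optimal decomposition is:
Bags: B1 = {a, b, d, f}  B2 = {a, c, d, f}  B3 = {a, d, e, f}
Tree: B1–B2, B2–B3

Every bag has size at most 4, so the width is 4 − 1 = 3 and tw(G) ≤ 3. Conversely, {a, d, e, f} is a clique of size 4, and the vertices of any clique must share a bag in every tree decomposition; so some bag has ≥ 4 vertices and tw(G) ≥ 3. The upper and lower bounds meet at 3, so that is the treewidth.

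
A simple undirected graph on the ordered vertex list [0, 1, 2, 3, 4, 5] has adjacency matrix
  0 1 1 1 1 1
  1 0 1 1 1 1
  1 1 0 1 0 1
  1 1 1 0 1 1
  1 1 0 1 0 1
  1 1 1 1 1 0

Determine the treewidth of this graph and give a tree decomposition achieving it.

Every bag has size at most 5, so the width is 5 − 1 = 4 and tw(G) ≤ 4. On the other hand G contains the 5-clique {0, 1, 2, 3, 5}. A clique must lie in a single bag of any decomposition, so no decomposition can have width below 4. Combining the bounds, tw(G) = 4.

Treewidth 4.
One such decomposition:
Bags: B1 = {0, 1, 3, 4, 5}  B2 = {0, 1, 2, 3, 5}
Tree: B1–B2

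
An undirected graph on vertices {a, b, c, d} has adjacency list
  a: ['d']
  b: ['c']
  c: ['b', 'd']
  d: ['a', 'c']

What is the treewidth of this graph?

A width-1 tree decomposition is:
Bags: B1 = {b, c}  B2 = {c, d}  B3 = {a, d}
Tree: B1–B2, B2–B3
The largest bag has 2 vertices, giving width 1; this decomposition certifies tw(G) ≤ 1. G has an edge, so its treewidth is at least 1. Therefore the treewidth is 1.

1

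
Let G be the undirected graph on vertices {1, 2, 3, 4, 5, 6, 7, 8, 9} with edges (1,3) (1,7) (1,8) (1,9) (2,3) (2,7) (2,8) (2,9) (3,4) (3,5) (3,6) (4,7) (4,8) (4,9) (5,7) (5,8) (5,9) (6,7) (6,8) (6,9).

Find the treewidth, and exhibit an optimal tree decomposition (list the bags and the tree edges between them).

Treewidth 4.
One such decomposition:
Bags: B1 = {3, 6, 7, 8, 9}  B2 = {2, 3, 7, 8, 9}  B3 = {3, 5, 7, 8, 9}  B4 = {3, 4, 7, 8, 9}  B5 = {1, 3, 7, 8, 9}
Tree: B1–B2, B2–B3, B3–B4, B4–B5

The largest bag has 5 vertices, giving width 4; this decomposition certifies tw(G) ≤ 4. For the lower bound: the 5 vertex sets {6,7}, {2,8}, {5,9}, {3}, {4} are disjoint, each induces a connected subgraph, and every pair is joined by at least one edge of G. Contracting each set to a single vertex therefore yields K_{5} as a minor, and since treewidth is minor-monotone, tw(G) ≥ tw(K_{5}) = 4. The upper and lower bounds meet at 4, so that is the treewidth.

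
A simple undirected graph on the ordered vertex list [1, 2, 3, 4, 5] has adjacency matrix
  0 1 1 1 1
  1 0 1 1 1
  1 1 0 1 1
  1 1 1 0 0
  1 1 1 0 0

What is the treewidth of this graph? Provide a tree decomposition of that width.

Treewidth 3.
Bags: B1 = {1, 2, 3, 4}  B2 = {1, 2, 3, 5}
Tree: B1–B2

Each bag holds 4 vertices, so the decomposition has width 3, which upper-bounds the treewidth. On the other hand G contains the 4-clique {1, 2, 3, 4}. A clique must lie in a single bag of any decomposition, so no decomposition can have width below 3. Combining the bounds, tw(G) = 3.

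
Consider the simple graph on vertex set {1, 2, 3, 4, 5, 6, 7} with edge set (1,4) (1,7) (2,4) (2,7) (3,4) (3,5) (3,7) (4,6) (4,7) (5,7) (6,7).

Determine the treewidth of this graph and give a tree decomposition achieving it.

Treewidth 2.
One optimal decomposition is:
Bags: B1 = {3, 4, 7}  B2 = {1, 4, 7}  B3 = {3, 5, 7}  B4 = {4, 6, 7}  B5 = {2, 4, 7}
Tree: B1–B2, B1–B3, B1–B4, B1–B5

Every bag has size at most 3, so the width is 3 − 1 = 2 and tw(G) ≤ 2. On the other hand G contains the 3-clique {1, 4, 7}. A clique must lie in a single bag of any decomposition, so no decomposition can have width below 2. Hence tw(G) = 2 exactly.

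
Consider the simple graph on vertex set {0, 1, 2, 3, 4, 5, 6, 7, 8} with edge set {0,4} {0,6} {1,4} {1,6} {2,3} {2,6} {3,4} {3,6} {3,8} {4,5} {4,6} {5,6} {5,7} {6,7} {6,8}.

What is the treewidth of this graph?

2

A width-2 tree decomposition is:
Bags: B1 = {1, 4, 6}  B2 = {3, 4, 6}  B3 = {2, 3, 6}  B4 = {0, 4, 6}  B5 = {3, 6, 8}  B6 = {4, 5, 6}  B7 = {5, 6, 7}
Tree: B1–B2, B2–B3, B1–B4, B3–B5, B2–B6, B6–B7
Each bag holds 3 vertices, so the decomposition has width 2, which upper-bounds the treewidth. For the lower bound, the 3 vertices {3, 6, 8} are pairwise adjacent, and any tree decomposition puts a clique entirely inside one bag — forcing width ≥ 2. Combining the bounds, tw(G) = 2.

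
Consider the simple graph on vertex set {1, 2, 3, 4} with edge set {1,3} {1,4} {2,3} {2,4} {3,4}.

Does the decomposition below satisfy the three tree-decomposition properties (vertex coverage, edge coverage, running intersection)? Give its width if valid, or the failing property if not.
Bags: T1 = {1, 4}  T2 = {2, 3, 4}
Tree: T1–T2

A tree decomposition must satisfy three properties: every vertex lies in some bag; for every edge, both endpoints lie together in some bag; and for every vertex, the bags containing it form a connected subtree. Here edge (3,1) lies in no bag, so the decomposition is invalid.

No — edge (3,1) lies in no bag.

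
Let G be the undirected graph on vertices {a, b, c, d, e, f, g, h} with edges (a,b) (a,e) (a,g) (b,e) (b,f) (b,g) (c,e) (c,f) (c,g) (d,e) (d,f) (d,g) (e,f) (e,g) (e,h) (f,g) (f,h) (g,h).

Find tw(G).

A width-3 tree decomposition is:
Bags: B1 = {c, e, f, g}  B2 = {d, e, f, g}  B3 = {e, f, g, h}  B4 = {b, e, f, g}  B5 = {a, b, e, g}
Tree: B1–B2, B2–B3, B2–B4, B4–B5
Every bag has size at most 4, so the width is 4 − 1 = 3 and tw(G) ≤ 3. For the lower bound, the 4 vertices {a, b, e, g} are pairwise adjacent, and any tree decomposition puts a clique entirely inside one bag — forcing width ≥ 3. Hence tw(G) = 3 exactly.

3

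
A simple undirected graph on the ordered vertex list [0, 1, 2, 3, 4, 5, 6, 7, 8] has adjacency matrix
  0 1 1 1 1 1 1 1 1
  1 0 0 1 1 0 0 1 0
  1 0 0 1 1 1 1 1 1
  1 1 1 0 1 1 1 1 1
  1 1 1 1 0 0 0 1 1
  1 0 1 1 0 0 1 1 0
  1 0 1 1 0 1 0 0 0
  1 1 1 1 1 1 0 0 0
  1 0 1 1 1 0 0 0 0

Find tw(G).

A width-4 tree decomposition is:
Bags: B1 = {0, 2, 3, 5, 7}  B2 = {0, 2, 3, 5, 6}  B3 = {0, 2, 3, 4, 7}  B4 = {0, 1, 3, 4, 7}  B5 = {0, 2, 3, 4, 8}
Tree: B1–B2, B1–B3, B3–B4, B3–B5
Each bag holds 5 vertices, so the decomposition has width 4, which upper-bounds the treewidth. On the other hand G contains the 5-clique {0, 1, 3, 4, 7}. A clique must lie in a single bag of any decomposition, so no decomposition can have width below 4. The upper and lower bounds meet at 4, so that is the treewidth.

4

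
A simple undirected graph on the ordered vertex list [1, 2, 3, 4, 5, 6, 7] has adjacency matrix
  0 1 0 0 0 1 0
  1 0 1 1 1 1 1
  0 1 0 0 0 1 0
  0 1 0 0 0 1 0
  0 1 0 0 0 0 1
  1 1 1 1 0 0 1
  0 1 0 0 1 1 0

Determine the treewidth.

A width-2 tree decomposition is:
Bags: B1 = {2, 6, 7}  B2 = {2, 3, 6}  B3 = {2, 5, 7}  B4 = {2, 4, 6}  B5 = {1, 2, 6}
Tree: B1–B2, B1–B3, B1–B4, B4–B5
The largest bag has 3 vertices, giving width 2; this decomposition certifies tw(G) ≤ 2. On the other hand G contains the 3-clique {2, 5, 7}. A clique must lie in a single bag of any decomposition, so no decomposition can have width below 2. Therefore the treewidth is 2.

2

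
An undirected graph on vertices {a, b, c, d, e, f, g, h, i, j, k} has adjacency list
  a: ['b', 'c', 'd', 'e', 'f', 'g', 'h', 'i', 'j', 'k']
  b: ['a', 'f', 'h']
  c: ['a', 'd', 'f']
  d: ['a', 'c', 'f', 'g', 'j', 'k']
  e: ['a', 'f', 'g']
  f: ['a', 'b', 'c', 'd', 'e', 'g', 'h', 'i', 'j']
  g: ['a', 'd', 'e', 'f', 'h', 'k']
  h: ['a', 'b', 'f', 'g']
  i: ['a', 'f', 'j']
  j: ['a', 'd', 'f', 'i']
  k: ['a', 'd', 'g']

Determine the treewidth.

3

A width-3 tree decomposition is:
Bags: B1 = {a, f, g, h}  B2 = {a, d, f, g}  B3 = {a, b, f, h}  B4 = {a, d, f, j}  B5 = {a, c, d, f}  B6 = {a, f, i, j}  B7 = {a, d, g, k}  B8 = {a, e, f, g}
Tree: B1–B2, B1–B3, B2–B4, B2–B5, B4–B6, B2–B7, B2–B8
The largest bag has 4 vertices, giving width 3; this decomposition certifies tw(G) ≤ 3. For the lower bound, the 4 vertices {a, d, f, g} are pairwise adjacent, and any tree decomposition puts a clique entirely inside one bag — forcing width ≥ 3. Therefore the treewidth is 3.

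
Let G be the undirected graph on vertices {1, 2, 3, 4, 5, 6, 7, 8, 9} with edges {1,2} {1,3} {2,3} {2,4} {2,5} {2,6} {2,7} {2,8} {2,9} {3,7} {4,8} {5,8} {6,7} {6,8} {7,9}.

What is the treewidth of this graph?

2

A width-2 tree decomposition is:
Bags: B1 = {2, 3, 7}  B2 = {2, 7, 9}  B3 = {2, 6, 7}  B4 = {2, 6, 8}  B5 = {1, 2, 3}  B6 = {2, 5, 8}  B7 = {2, 4, 8}
Tree: B1–B2, B2–B3, B3–B4, B1–B5, B4–B6, B6–B7
The largest bag has 3 vertices, giving width 2; this decomposition certifies tw(G) ≤ 2. Conversely, {1, 2, 3} is a clique of size 3, and the vertices of any clique must share a bag in every tree decomposition; so some bag has ≥ 3 vertices and tw(G) ≥ 2. Combining the bounds, tw(G) = 2.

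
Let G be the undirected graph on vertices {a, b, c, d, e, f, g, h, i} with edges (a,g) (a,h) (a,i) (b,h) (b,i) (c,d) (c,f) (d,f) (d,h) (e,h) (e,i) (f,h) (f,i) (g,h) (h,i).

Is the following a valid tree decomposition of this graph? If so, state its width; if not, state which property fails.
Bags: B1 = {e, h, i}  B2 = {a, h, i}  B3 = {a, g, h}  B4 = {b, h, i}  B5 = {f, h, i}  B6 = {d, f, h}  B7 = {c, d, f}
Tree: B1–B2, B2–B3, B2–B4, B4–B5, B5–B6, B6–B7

Yes; width 2.

Vertex coverage: the bags together contain {a, b, c, d, e, f, g, h, i}, the full vertex set. Edge coverage: each edge of G has both endpoints in at least one bag. Running intersection: for every vertex, the bags containing it form a connected subtree. All three properties hold, so this is a valid tree decomposition of width max|bag| − 1 = 2, and hence tw(G) ≤ 2.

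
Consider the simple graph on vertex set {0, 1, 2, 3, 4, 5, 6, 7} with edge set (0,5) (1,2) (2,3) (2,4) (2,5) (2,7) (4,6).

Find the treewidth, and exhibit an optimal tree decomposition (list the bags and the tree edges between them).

Each bag holds 2 vertices, so the decomposition has width 1, which upper-bounds the treewidth. G has an edge, so its treewidth is at least 1. Therefore the treewidth is 1.

Treewidth 1.
Bags: B1 = {2, 7}  B2 = {2, 4}  B3 = {2, 5}  B4 = {0, 5}  B5 = {4, 6}  B6 = {1, 2}  B7 = {2, 3}
Tree: B1–B2, B1–B3, B3–B4, B2–B5, B2–B6, B3–B7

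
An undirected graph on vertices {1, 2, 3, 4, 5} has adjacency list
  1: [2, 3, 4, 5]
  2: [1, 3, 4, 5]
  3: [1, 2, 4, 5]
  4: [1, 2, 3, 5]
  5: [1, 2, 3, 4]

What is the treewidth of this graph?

A width-4 tree decomposition is:
Bags: B1 = {1, 2, 3, 4, 5}
Tree: (single bag)
A single bag containing all 5 vertices is trivially a valid decomposition of width 4. For the lower bound, the 5 vertices {1, 2, 3, 4, 5} are pairwise adjacent, and any tree decomposition puts a clique entirely inside one bag — forcing width ≥ 4. Therefore the treewidth is 4.

4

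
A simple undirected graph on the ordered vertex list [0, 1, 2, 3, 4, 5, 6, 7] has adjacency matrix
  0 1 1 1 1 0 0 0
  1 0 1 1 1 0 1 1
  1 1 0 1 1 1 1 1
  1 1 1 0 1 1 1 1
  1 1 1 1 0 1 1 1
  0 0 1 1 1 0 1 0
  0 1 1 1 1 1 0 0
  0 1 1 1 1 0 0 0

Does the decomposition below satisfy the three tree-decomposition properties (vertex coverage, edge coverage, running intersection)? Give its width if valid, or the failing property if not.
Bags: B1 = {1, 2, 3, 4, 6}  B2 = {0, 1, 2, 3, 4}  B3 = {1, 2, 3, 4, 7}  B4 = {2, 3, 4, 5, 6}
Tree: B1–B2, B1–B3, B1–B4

Yes; width 4.

Checking the three conditions: (i) the bags cover all of {0, 1, 2, 3, 4, 5, 6, 7}; (ii) for each edge, some bag contains both endpoints; (iii) the bags containing any fixed vertex form a subtree. All hold, so the decomposition is valid with width 5 − 1 = 4.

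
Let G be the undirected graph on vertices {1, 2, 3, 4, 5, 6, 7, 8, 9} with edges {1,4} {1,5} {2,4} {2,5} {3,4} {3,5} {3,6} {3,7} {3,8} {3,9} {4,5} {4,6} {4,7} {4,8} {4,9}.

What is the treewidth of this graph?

A width-2 tree decomposition is:
Bags: B1 = {3, 4, 8}  B2 = {3, 4, 7}  B3 = {3, 4, 5}  B4 = {3, 4, 6}  B5 = {2, 4, 5}  B6 = {1, 4, 5}  B7 = {3, 4, 9}
Tree: B1–B2, B1–B3, B2–B4, B3–B5, B3–B6, B4–B7
Every bag has size at most 3, so the width is 3 − 1 = 2 and tw(G) ≤ 2. On the other hand G contains the 3-clique {1, 4, 5}. A clique must lie in a single bag of any decomposition, so no decomposition can have width below 2. Therefore the treewidth is 2.

2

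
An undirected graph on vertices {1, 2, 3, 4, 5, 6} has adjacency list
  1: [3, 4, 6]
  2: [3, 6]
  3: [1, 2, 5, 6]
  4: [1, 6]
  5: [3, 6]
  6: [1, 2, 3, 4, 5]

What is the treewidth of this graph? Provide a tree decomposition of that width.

Each bag holds 3 vertices, so the decomposition has width 2, which upper-bounds the treewidth. For the lower bound, the 3 vertices {1, 3, 6} are pairwise adjacent, and any tree decomposition puts a clique entirely inside one bag — forcing width ≥ 2. Hence tw(G) = 2 exactly.

Treewidth 2.
One such decomposition:
Bags: B1 = {1, 3, 6}  B2 = {3, 5, 6}  B3 = {2, 3, 6}  B4 = {1, 4, 6}
Tree: B1–B2, B2–B3, B1–B4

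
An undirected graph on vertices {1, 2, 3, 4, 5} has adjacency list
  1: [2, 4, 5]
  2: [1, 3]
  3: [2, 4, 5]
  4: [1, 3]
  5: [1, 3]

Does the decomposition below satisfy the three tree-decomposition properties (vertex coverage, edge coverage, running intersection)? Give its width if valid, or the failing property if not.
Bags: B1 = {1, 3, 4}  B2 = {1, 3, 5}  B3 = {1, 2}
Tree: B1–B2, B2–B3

No — edge (3,2) lies in no bag.

A tree decomposition must satisfy three properties: every vertex lies in some bag; for every edge, both endpoints lie together in some bag; and for every vertex, the bags containing it form a connected subtree. Here edge (3,2) lies in no bag, so the decomposition is invalid.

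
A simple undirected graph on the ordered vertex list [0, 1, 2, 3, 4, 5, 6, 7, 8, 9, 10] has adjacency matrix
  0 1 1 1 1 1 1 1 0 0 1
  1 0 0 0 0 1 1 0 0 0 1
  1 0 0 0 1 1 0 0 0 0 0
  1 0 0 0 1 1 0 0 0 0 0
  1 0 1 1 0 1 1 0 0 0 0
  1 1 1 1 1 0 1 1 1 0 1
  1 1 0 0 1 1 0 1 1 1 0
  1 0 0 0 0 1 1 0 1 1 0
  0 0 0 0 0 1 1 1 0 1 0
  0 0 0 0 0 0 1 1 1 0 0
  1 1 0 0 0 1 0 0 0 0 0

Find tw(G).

A width-3 tree decomposition is:
Bags: B1 = {0, 1, 5, 6}  B2 = {0, 4, 5, 6}  B3 = {0, 5, 6, 7}  B4 = {0, 3, 4, 5}  B5 = {5, 6, 7, 8}  B6 = {6, 7, 8, 9}  B7 = {0, 1, 5, 10}  B8 = {0, 2, 4, 5}
Tree: B1–B2, B1–B3, B2–B4, B3–B5, B5–B6, B1–B7, B2–B8
Every bag has size at most 4, so the width is 4 − 1 = 3 and tw(G) ≤ 3. Conversely, {6, 7, 8, 9} is a clique of size 4, and the vertices of any clique must share a bag in every tree decomposition; so some bag has ≥ 4 vertices and tw(G) ≥ 3. Combining the bounds, tw(G) = 3.

3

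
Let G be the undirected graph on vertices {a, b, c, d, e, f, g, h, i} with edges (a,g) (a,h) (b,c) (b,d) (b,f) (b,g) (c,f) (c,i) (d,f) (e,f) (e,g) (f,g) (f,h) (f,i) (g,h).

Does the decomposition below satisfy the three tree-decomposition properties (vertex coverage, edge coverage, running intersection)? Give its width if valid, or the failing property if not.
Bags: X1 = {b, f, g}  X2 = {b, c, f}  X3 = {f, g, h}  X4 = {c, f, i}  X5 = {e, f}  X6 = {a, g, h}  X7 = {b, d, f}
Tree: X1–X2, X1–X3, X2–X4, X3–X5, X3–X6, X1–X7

A tree decomposition must satisfy three properties: every vertex lies in some bag; for every edge, both endpoints lie together in some bag; and for every vertex, the bags containing it form a connected subtree. Here edge (g,e) lies in no bag, so the decomposition is invalid.

No — edge (g,e) lies in no bag.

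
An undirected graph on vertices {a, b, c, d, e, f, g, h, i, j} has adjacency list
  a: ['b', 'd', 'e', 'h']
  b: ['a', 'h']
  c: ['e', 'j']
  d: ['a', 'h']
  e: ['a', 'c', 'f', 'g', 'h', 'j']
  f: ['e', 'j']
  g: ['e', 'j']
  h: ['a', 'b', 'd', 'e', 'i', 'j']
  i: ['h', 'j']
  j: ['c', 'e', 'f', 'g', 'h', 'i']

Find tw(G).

A width-2 tree decomposition is:
Bags: B1 = {a, d, h}  B2 = {a, b, h}  B3 = {a, e, h}  B4 = {e, h, j}  B5 = {h, i, j}  B6 = {c, e, j}  B7 = {e, f, j}  B8 = {e, g, j}
Tree: B1–B2, B1–B3, B3–B4, B4–B5, B4–B6, B4–B7, B6–B8
The largest bag has 3 vertices, giving width 2; this decomposition certifies tw(G) ≤ 2. For the lower bound, the 3 vertices {e, g, j} are pairwise adjacent, and any tree decomposition puts a clique entirely inside one bag — forcing width ≥ 2. The upper and lower bounds meet at 2, so that is the treewidth.

2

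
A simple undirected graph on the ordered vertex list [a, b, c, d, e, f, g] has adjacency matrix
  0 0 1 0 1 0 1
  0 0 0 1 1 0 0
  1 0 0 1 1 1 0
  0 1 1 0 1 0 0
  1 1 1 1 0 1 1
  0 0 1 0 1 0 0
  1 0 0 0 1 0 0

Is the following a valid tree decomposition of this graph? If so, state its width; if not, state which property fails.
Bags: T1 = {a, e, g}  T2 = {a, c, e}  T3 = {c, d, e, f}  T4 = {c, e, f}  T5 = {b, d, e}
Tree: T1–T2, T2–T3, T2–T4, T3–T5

No — bags containing vertex f are not connected in the tree.

A tree decomposition must satisfy three properties: every vertex lies in some bag; for every edge, both endpoints lie together in some bag; and for every vertex, the bags containing it form a connected subtree. Here bags containing vertex f are not connected in the tree, so the decomposition is invalid.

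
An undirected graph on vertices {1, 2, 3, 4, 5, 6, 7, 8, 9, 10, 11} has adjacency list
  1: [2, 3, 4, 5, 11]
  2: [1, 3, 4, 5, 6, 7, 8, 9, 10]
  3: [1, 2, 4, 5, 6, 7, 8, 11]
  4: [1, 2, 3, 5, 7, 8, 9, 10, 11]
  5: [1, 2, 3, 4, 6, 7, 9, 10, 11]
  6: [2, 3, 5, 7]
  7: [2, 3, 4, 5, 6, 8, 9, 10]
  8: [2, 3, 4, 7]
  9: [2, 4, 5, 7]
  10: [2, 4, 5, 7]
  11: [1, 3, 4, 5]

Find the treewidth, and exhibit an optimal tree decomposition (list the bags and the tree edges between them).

Treewidth 4.
One such decomposition:
Bags: B1 = {1, 2, 3, 4, 5}  B2 = {1, 3, 4, 5, 11}  B3 = {2, 3, 4, 5, 7}  B4 = {2, 3, 5, 6, 7}  B5 = {2, 3, 4, 7, 8}  B6 = {2, 4, 5, 7, 10}  B7 = {2, 4, 5, 7, 9}
Tree: B1–B2, B1–B3, B3–B4, B3–B5, B3–B6, B3–B7

Every bag has size at most 5, so the width is 5 − 1 = 4 and tw(G) ≤ 4. Conversely, {2, 3, 4, 7, 8} is a clique of size 5, and the vertices of any clique must share a bag in every tree decomposition; so some bag has ≥ 5 vertices and tw(G) ≥ 4. Combining the bounds, tw(G) = 4.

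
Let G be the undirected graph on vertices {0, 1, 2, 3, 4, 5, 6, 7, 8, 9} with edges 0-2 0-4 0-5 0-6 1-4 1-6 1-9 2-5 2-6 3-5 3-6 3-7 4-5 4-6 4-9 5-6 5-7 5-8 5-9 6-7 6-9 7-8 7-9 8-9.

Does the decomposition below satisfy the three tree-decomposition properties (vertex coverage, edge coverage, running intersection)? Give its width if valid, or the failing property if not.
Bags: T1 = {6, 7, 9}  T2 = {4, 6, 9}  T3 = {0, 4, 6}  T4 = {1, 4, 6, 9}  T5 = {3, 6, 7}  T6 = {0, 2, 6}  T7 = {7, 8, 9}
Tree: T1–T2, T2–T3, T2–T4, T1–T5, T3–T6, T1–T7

A tree decomposition must satisfy three properties: every vertex lies in some bag; for every edge, both endpoints lie together in some bag; and for every vertex, the bags containing it form a connected subtree. Here vertex 5 appears in no bag, so the decomposition is invalid.

No — vertex 5 appears in no bag.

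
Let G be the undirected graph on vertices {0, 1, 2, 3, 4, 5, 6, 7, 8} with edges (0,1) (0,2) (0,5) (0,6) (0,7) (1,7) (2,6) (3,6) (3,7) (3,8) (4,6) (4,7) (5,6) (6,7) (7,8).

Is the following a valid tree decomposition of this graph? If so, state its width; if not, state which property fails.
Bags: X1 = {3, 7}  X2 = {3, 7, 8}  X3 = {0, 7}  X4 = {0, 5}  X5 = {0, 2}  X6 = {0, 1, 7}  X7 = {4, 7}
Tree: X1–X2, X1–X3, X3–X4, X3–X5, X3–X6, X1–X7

No — vertex 6 appears in no bag.

A tree decomposition must satisfy three properties: every vertex lies in some bag; for every edge, both endpoints lie together in some bag; and for every vertex, the bags containing it form a connected subtree. Here vertex 6 appears in no bag, so the decomposition is invalid.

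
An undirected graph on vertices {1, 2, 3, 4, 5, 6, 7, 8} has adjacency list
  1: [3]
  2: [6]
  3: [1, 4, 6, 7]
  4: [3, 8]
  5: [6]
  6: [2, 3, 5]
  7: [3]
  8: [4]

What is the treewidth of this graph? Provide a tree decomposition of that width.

Treewidth 1.
Bags: B1 = {5, 6}  B2 = {3, 6}  B3 = {1, 3}  B4 = {3, 4}  B5 = {4, 8}  B6 = {2, 6}  B7 = {3, 7}
Tree: B1–B2, B2–B3, B3–B4, B4–B5, B2–B6, B3–B7

Each bag holds 2 vertices, so the decomposition has width 1, which upper-bounds the treewidth. G has an edge, so its treewidth is at least 1. Combining the bounds, tw(G) = 1.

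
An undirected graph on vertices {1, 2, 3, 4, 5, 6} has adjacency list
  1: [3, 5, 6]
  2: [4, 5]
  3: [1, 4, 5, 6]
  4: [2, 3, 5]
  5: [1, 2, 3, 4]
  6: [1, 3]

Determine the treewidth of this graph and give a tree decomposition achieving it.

Treewidth 2.
Bags: B1 = {1, 3, 5}  B2 = {1, 3, 6}  B3 = {3, 4, 5}  B4 = {2, 4, 5}
Tree: B1–B2, B1–B3, B3–B4

The largest bag has 3 vertices, giving width 2; this decomposition certifies tw(G) ≤ 2. Conversely, {2, 4, 5} is a clique of size 3, and the vertices of any clique must share a bag in every tree decomposition; so some bag has ≥ 3 vertices and tw(G) ≥ 2. Therefore the treewidth is 2.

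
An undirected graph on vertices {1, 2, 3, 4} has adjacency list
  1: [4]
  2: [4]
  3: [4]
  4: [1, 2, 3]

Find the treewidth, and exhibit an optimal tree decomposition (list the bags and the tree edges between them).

The largest bag has 2 vertices, giving width 1; this decomposition certifies tw(G) ≤ 1. G has an edge, so its treewidth is at least 1. Hence tw(G) = 1 exactly.

Treewidth 1.
Bags: B1 = {1, 4}  B2 = {2, 4}  B3 = {3, 4}
Tree: B1–B2, B1–B3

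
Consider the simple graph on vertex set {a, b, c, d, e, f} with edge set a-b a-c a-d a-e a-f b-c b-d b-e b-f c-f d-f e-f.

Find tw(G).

3

A width-3 tree decomposition is:
Bags: B1 = {a, b, e, f}  B2 = {a, b, c, f}  B3 = {a, b, d, f}
Tree: B1–B2, B1–B3
The largest bag has 4 vertices, giving width 3; this decomposition certifies tw(G) ≤ 3. On the other hand G contains the 4-clique {a, b, d, f}. A clique must lie in a single bag of any decomposition, so no decomposition can have width below 3. Combining the bounds, tw(G) = 3.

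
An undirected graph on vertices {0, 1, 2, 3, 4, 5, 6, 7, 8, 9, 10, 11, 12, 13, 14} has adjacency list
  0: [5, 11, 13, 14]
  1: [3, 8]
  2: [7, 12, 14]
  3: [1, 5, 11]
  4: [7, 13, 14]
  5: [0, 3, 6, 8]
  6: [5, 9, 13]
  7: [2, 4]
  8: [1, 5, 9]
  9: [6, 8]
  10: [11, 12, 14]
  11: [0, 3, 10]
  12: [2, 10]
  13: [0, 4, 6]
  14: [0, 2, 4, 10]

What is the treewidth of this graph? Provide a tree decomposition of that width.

Each bag holds 4 vertices, so the decomposition has width 3, which upper-bounds the treewidth. For the lower bound: the 4 vertex sets {2,7,12}, {4}, {14}, {0,10,11,13} are disjoint, each induces a connected subgraph, and every pair is joined by at least one edge of G. Contracting each set to a single vertex therefore yields K_{4} as a minor, and since treewidth is minor-monotone, tw(G) ≥ tw(K_{4}) = 3. The upper and lower bounds meet at 3, so that is the treewidth.

Treewidth 3.
One such decomposition:
Bags: B1 = {2, 4, 7, 12}  B2 = {2, 4, 12, 14}  B3 = {4, 10, 12, 14}  B4 = {4, 10, 13, 14}  B5 = {0, 10, 13, 14}  B6 = {0, 10, 11, 13}  B7 = {0, 6, 11, 13}  B8 = {0, 5, 6, 11}  B9 = {3, 5, 6, 11}  B10 = {3, 5, 6, 9}  B11 = {3, 5, 8, 9}  B12 = {1, 3, 8, 9}
Tree: B1–B2, B2–B3, B3–B4, B4–B5, B5–B6, B6–B7, B7–B8, B8–B9, B9–B10, B10–B11, B11–B12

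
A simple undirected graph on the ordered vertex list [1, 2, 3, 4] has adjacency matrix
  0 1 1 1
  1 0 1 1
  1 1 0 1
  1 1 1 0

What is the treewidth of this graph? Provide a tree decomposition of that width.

Treewidth 3.
Bags: B1 = {1, 2, 3, 4}
Tree: (single bag)

A single bag containing all 4 vertices is trivially a valid decomposition of width 3. On the other hand G contains the 4-clique {1, 2, 3, 4}. A clique must lie in a single bag of any decomposition, so no decomposition can have width below 3. Therefore the treewidth is 3.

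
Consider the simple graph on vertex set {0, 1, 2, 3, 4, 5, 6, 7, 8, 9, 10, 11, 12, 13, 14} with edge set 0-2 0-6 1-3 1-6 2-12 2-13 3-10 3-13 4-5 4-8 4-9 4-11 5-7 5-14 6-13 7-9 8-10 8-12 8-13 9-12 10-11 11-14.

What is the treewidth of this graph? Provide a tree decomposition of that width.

Treewidth 3.
One optimal decomposition is:
Bags: B1 = {5, 7, 11, 14}  B2 = {4, 5, 7, 11}  B3 = {4, 7, 9, 11}  B4 = {4, 9, 10, 11}  B5 = {4, 8, 9, 10}  B6 = {8, 9, 10, 12}  B7 = {3, 8, 10, 12}  B8 = {3, 8, 12, 13}  B9 = {2, 3, 12, 13}  B10 = {1, 2, 3, 13}  B11 = {1, 2, 6, 13}  B12 = {0, 1, 2, 6}
Tree: B1–B2, B2–B3, B3–B4, B4–B5, B5–B6, B6–B7, B7–B8, B8–B9, B9–B10, B10–B11, B11–B12

The largest bag has 4 vertices, giving width 3; this decomposition certifies tw(G) ≤ 3. For the lower bound: the 4 vertex sets {5,7,14}, {11}, {4}, {8,9,10,12} are disjoint, each induces a connected subgraph, and every pair is joined by at least one edge of G. Contracting each set to a single vertex therefore yields K_{4} as a minor, and since treewidth is minor-monotone, tw(G) ≥ tw(K_{4}) = 3. The upper and lower bounds meet at 3, so that is the treewidth.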